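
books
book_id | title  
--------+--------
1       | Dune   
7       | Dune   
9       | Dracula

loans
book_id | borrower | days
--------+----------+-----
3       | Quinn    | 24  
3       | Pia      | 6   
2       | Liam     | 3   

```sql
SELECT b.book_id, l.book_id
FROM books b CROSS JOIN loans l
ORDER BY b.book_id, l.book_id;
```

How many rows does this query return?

9

CROSS JOIN pairs every row of `books` with every row of `loans`: 3 × 3 = 9 rows.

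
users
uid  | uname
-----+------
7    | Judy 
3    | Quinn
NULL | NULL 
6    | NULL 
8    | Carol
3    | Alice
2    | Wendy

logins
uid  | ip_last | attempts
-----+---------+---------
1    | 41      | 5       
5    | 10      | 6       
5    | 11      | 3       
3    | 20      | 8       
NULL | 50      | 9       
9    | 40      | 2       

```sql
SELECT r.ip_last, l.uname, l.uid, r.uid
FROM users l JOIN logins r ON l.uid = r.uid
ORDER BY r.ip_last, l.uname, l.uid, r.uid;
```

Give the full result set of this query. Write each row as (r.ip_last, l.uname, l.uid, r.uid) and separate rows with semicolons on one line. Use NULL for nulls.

(20, Alice, 3, 3); (20, Quinn, 3, 3)

INNER JOIN keeps only pairs where the ON condition holds.
Matching on l.uid = r.uid. A NULL in a compared column never satisfies the condition.
Matched pairs: 2.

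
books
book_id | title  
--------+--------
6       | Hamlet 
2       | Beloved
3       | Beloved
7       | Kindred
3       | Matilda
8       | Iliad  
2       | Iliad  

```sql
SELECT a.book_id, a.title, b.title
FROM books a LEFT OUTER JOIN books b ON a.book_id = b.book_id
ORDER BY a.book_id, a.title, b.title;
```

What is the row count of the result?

11

LEFT JOIN keeps every row from `books a`; unmatched rows get NULL for `books b`'s columns.
Matching on a.book_id = b.book_id.
- a row (book_id=6): matches 1 b row(s) → 1 output row(s).
- a row (book_id=2): matches 2 b row(s) → 2 output row(s).
- a row (book_id=3): matches 2 b row(s) → 2 output row(s).
- a row (book_id=7): matches 1 b row(s) → 1 output row(s).
- a row (book_id=3): matches 2 b row(s) → 2 output row(s).
- a row (book_id=8): matches 1 b row(s) → 1 output row(s).
- a row (book_id=2): matches 2 b row(s) → 2 output row(s).
Total: 11 rows.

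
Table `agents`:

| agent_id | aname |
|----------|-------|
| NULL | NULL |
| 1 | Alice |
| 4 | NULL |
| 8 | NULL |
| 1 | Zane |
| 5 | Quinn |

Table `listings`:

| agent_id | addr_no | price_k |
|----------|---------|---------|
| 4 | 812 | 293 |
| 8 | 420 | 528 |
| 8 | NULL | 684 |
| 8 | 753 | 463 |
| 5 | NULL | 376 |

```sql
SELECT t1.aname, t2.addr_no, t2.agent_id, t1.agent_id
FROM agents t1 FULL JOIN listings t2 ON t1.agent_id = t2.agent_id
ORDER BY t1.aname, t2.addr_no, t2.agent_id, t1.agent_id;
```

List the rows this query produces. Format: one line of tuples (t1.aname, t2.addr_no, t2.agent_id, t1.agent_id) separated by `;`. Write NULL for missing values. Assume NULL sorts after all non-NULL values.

(Alice, NULL, NULL, 1); (Quinn, NULL, 5, 5); (Zane, NULL, NULL, 1); (NULL, 420, 8, 8); (NULL, 753, 8, 8); (NULL, 812, 4, 4); (NULL, NULL, 8, 8); (NULL, NULL, NULL, NULL)

FULL OUTER JOIN keeps every row from both sides; unmatched rows get NULL for the other side's columns.
Matching on t1.agent_id = t2.agent_id. A NULL in a compared column never satisfies the condition.
Matched pairs: 5; unmatched t1 rows kept: 3; unmatched t2 rows kept: 0.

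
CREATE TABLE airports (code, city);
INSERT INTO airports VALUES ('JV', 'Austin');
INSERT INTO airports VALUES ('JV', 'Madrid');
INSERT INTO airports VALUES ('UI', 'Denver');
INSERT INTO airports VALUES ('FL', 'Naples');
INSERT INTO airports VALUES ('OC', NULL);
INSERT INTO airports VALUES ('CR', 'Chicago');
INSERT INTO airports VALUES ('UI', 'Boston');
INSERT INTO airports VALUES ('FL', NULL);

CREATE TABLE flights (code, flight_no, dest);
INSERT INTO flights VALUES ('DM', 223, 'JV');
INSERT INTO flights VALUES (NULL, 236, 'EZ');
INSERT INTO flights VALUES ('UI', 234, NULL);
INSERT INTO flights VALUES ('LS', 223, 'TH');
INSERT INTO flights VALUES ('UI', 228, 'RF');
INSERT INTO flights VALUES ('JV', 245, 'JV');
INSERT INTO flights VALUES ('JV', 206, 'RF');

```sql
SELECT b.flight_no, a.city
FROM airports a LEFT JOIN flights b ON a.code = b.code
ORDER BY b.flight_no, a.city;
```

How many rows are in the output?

12

LEFT JOIN keeps every row from `airports`; unmatched rows get NULL for `flights`'s columns.
Matching on a.code = b.code. A NULL in a compared column never satisfies the condition.
Matched pairs: 8; unmatched a rows kept: 4.
Total: 8 matched + 4 padded = 12 rows.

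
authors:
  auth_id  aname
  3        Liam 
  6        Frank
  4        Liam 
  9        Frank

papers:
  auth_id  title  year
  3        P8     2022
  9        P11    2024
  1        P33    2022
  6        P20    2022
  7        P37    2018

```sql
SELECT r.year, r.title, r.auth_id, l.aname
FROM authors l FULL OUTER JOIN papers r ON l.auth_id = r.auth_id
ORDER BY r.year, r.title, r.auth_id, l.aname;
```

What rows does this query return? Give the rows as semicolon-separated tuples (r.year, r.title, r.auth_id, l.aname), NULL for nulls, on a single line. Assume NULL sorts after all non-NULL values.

FULL OUTER JOIN keeps every row from both sides; unmatched rows get NULL for the other side's columns.
Matching on l.auth_id = r.auth_id.
- auth_id=3: 1 matching r row(s), so 1 row(s) emitted.
- auth_id=6: 1 matching r row(s), so 1 row(s) emitted.
- auth_id=4: no r row matches, row kept with r columns NULL.
- auth_id=9: 1 matching r row(s), so 1 row(s) emitted.
- plus 2 unmatched r row(s), each kept with NULL l columns.
After projecting and ordering:
r.year | r.title | r.auth_id | l.aname
2018 | P37 | 7 | NULL
2022 | P20 | 6 | Frank
2022 | P33 | 1 | NULL
2022 | P8 | 3 | Liam
2024 | P11 | 9 | Frank
NULL | NULL | NULL | Liam

(2018, P37, 7, NULL); (2022, P20, 6, Frank); (2022, P33, 1, NULL); (2022, P8, 3, Liam); (2024, P11, 9, Frank); (NULL, NULL, NULL, Liam)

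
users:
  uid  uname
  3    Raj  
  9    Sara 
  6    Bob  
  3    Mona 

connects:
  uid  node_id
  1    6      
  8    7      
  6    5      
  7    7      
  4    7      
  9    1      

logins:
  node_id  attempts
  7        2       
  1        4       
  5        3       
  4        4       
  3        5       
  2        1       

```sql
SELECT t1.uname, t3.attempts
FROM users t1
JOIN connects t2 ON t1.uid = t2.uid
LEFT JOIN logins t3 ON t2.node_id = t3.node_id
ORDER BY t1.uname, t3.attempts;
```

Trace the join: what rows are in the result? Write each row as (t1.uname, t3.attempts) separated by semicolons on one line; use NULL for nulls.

(Bob, 3); (Sara, 4)

Joins associate left-to-right: users INNER JOIN connects on uid gives 2 intermediate row(s).
Then LEFT JOIN `logins t3` on node_id: each of those 2 rows is kept; rows whose t2.node_id has no match in t3 get NULL for t3's columns.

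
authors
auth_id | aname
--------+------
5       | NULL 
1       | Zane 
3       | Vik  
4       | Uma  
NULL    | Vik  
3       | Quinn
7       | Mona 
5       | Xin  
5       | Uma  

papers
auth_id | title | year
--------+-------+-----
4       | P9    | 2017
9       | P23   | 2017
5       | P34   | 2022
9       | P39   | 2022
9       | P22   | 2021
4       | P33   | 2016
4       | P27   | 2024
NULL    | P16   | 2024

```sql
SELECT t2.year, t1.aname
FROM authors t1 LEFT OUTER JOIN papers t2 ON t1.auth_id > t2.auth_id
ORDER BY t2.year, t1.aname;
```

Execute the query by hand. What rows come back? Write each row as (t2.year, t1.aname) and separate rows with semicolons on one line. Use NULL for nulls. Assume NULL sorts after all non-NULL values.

LEFT JOIN keeps every row from `authors`; unmatched rows get NULL for `papers`'s columns.
Matching on t1.auth_id > t2.auth_id. A NULL in a compared column never satisfies the condition.
- t1[0] auth_id=5 → 3 match(es) in t2 → 3 row(s).
- t1[1] auth_id=1 → no match; kept with NULLs on the t2 side.
- t1[2] auth_id=3 → no match; kept with NULLs on the t2 side.
- t1[3] auth_id=4 → no match; kept with NULLs on the t2 side.
- t1[4] auth_id=NULL → no match; kept with NULLs on the t2 side.
- t1[5] auth_id=3 → no match; kept with NULLs on the t2 side.
- t1[6] auth_id=7 → 4 match(es) in t2 → 4 row(s).
- t1[7] auth_id=5 → 3 match(es) in t2 → 3 row(s).
- t1[8] auth_id=5 → 3 match(es) in t2 → 3 row(s).

(2016, Mona); (2016, Uma); (2016, Xin); (2016, NULL); (2017, Mona); (2017, Uma); (2017, Xin); (2017, NULL); (2022, Mona); (2024, Mona); (2024, Uma); (2024, Xin); (2024, NULL); (NULL, Quinn); (NULL, Uma); (NULL, Vik); (NULL, Vik); (NULL, Zane)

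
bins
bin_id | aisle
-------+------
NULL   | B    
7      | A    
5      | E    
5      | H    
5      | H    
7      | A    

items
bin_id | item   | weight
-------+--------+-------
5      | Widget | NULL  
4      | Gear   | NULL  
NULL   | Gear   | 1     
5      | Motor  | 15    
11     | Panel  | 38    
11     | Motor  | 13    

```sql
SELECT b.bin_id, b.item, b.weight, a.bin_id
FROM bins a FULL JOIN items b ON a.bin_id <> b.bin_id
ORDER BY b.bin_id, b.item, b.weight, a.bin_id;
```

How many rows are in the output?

FULL OUTER JOIN keeps every row from both sides; unmatched rows get NULL for the other side's columns.
Matching on a.bin_id <> b.bin_id. A NULL in a compared column never satisfies the condition.
- a row (bin_id=NULL): no match → kept, b columns NULL.
- a row (bin_id=7): matches 5 b row(s) → 5 output row(s).
- a row (bin_id=5): matches 3 b row(s) → 3 output row(s).
- a row (bin_id=5): matches 3 b row(s) → 3 output row(s).
- a row (bin_id=5): matches 3 b row(s) → 3 output row(s).
- a row (bin_id=7): matches 5 b row(s) → 5 output row(s).
- 1 row(s) from b found no a partner → padded with NULL.
Total: 19 matched + 2 padded = 21 rows.

21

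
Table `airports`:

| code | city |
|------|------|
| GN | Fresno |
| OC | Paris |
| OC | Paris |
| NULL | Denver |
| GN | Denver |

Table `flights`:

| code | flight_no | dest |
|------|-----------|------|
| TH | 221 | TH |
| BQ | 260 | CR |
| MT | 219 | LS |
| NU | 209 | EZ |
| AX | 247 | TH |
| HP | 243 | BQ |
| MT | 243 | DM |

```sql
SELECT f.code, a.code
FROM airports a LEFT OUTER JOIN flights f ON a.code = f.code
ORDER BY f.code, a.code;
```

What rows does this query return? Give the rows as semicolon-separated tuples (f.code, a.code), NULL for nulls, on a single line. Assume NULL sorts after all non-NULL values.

(NULL, GN); (NULL, GN); (NULL, OC); (NULL, OC); (NULL, NULL)

LEFT JOIN keeps every row from `airports`; unmatched rows get NULL for `flights`'s columns.
Matching on a.code = f.code. A NULL in a compared column never satisfies the condition.
- a row (code=GN): no match → kept, f columns NULL.
- a row (code=OC): no match → kept, f columns NULL.
- a row (code=OC): no match → kept, f columns NULL.
- a row (code=NULL): no match → kept, f columns NULL.
- a row (code=GN): no match → kept, f columns NULL.
After projecting and ordering:
f.code | a.code
NULL | GN
NULL | GN
NULL | OC
NULL | OC
NULL | NULL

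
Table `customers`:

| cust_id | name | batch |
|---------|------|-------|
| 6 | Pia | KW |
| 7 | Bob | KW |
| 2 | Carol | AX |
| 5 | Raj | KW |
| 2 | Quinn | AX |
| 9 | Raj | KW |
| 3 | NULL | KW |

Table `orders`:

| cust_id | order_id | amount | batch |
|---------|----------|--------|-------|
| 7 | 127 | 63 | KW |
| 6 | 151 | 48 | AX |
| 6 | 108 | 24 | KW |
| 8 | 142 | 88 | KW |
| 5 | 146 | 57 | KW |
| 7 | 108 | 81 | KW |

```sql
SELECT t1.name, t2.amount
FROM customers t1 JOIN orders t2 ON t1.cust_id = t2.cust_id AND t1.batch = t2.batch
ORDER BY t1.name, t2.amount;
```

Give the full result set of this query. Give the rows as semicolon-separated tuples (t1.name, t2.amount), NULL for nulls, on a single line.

(Bob, 63); (Bob, 81); (Pia, 24); (Raj, 57)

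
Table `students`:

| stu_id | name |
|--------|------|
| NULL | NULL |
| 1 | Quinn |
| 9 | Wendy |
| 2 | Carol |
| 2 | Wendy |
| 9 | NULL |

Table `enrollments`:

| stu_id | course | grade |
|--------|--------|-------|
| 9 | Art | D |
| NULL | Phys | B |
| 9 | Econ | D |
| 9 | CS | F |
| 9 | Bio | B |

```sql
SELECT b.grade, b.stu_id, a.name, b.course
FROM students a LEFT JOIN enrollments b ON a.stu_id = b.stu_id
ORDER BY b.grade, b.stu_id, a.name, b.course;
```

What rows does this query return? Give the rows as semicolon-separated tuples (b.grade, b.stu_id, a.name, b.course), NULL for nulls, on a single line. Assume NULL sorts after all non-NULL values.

LEFT JOIN keeps every row from `students`; unmatched rows get NULL for `enrollments`'s columns.
Matching on a.stu_id = b.stu_id. A NULL in a compared column never satisfies the condition.
- a row (stu_id=NULL): no match → kept, b columns NULL.
- a row (stu_id=1): no match → kept, b columns NULL.
- a row (stu_id=9): matches 4 b row(s) → 4 output row(s).
- a row (stu_id=2): no match → kept, b columns NULL.
- a row (stu_id=2): no match → kept, b columns NULL.
- a row (stu_id=9): matches 4 b row(s) → 4 output row(s).

(B, 9, Wendy, Bio); (B, 9, NULL, Bio); (D, 9, Wendy, Art); (D, 9, Wendy, Econ); (D, 9, NULL, Art); (D, 9, NULL, Econ); (F, 9, Wendy, CS); (F, 9, NULL, CS); (NULL, NULL, Carol, NULL); (NULL, NULL, Quinn, NULL); (NULL, NULL, Wendy, NULL); (NULL, NULL, NULL, NULL)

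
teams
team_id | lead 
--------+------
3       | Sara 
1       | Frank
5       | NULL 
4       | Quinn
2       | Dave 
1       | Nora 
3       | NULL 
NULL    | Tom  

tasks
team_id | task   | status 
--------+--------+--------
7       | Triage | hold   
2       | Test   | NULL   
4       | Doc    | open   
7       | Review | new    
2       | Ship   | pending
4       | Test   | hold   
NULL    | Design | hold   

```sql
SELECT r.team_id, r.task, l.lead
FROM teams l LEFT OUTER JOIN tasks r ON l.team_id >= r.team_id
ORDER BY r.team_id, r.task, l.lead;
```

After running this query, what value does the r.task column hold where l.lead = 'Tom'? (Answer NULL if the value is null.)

LEFT JOIN keeps every row from `teams`; unmatched rows get NULL for `tasks`'s columns.
Matching on l.team_id >= r.team_id. A NULL in a compared column never satisfies the condition.
Matched pairs: 14; unmatched l rows kept: 3.

NULL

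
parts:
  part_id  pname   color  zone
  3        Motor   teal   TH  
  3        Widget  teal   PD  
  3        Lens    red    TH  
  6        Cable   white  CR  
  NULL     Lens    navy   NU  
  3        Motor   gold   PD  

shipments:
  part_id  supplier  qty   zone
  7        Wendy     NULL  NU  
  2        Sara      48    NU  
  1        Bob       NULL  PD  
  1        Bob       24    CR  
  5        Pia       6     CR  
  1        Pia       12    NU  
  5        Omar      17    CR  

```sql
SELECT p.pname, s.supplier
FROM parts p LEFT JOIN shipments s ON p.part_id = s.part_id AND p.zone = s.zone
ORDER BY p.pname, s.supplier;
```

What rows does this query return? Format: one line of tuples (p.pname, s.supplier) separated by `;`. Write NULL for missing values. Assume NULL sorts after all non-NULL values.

LEFT JOIN keeps every row from `parts`; unmatched rows get NULL for `shipments`'s columns.
Matching on p.part_id = s.part_id AND p.zone = s.zone. A NULL in a compared column never satisfies the condition.
- part_id=3, zone=TH: no s row matches, row kept with s columns NULL.
- part_id=3, zone=PD: no s row matches, row kept with s columns NULL.
- part_id=3, zone=TH: no s row matches, row kept with s columns NULL.
- part_id=6, zone=CR: no s row matches, row kept with s columns NULL.
- part_id=NULL, zone=NU: no s row matches, row kept with s columns NULL.
- part_id=3, zone=PD: no s row matches, row kept with s columns NULL.
After projecting and ordering:
p.pname | s.supplier
Cable | NULL
Lens | NULL
Lens | NULL
Motor | NULL
Motor | NULL
Widget | NULL

(Cable, NULL); (Lens, NULL); (Lens, NULL); (Motor, NULL); (Motor, NULL); (Widget, NULL)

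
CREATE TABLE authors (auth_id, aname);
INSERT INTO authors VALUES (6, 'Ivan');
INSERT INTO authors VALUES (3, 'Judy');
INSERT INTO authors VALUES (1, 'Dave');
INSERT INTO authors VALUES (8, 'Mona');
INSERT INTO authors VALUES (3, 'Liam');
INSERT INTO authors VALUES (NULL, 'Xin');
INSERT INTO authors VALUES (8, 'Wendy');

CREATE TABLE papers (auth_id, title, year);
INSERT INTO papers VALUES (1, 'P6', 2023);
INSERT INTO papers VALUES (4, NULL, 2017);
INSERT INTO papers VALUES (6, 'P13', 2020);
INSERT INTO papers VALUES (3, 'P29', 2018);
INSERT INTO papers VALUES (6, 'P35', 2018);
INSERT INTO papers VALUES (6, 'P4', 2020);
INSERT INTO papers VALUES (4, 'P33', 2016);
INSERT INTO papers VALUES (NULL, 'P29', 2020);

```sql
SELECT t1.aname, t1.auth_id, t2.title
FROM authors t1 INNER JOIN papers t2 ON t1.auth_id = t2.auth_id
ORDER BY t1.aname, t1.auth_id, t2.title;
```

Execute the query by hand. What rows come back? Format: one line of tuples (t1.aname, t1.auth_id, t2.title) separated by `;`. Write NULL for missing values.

(Dave, 1, P6); (Ivan, 6, P13); (Ivan, 6, P35); (Ivan, 6, P4); (Judy, 3, P29); (Liam, 3, P29)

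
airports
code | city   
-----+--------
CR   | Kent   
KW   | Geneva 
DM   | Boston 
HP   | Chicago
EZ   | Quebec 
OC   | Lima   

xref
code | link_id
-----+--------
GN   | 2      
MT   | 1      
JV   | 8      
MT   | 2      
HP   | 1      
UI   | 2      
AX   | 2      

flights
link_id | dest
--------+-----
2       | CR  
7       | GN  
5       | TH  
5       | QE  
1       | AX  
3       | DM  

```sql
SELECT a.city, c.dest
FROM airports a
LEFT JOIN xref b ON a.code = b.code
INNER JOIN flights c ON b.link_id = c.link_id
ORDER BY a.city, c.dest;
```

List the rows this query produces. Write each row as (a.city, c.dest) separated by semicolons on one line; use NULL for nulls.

Joins associate left-to-right: airports LEFT JOIN xref on code gives 6 intermediate row(s).
Then INNER JOIN `flights c` on link_id: keep only rows whose b.link_id appears in c.

(Chicago, AX)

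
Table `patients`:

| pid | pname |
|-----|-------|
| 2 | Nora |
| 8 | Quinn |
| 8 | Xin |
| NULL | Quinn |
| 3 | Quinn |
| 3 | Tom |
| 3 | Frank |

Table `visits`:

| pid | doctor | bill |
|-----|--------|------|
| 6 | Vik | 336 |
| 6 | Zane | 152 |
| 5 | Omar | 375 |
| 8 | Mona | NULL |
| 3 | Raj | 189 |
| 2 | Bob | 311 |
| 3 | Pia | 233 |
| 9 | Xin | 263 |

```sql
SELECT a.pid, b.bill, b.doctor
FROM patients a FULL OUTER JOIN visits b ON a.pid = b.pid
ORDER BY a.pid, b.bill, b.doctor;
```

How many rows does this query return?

14

FULL OUTER JOIN keeps every row from both sides; unmatched rows get NULL for the other side's columns.
Matching on a.pid = b.pid. A NULL in a compared column never satisfies the condition.
- a (pid=2) pairs with 1 row(s) of b.
- a (pid=8) pairs with 1 row(s) of b.
- a (pid=8) pairs with 1 row(s) of b.
- a (pid=NULL) has no partner → padded with NULL.
- a (pid=3) pairs with 2 row(s) of b.
- a (pid=3) pairs with 2 row(s) of b.
- a (pid=3) pairs with 2 row(s) of b.
- plus 4 unmatched b row(s), each kept with NULL a columns.
Total: 9 matched + 5 padded = 14 rows.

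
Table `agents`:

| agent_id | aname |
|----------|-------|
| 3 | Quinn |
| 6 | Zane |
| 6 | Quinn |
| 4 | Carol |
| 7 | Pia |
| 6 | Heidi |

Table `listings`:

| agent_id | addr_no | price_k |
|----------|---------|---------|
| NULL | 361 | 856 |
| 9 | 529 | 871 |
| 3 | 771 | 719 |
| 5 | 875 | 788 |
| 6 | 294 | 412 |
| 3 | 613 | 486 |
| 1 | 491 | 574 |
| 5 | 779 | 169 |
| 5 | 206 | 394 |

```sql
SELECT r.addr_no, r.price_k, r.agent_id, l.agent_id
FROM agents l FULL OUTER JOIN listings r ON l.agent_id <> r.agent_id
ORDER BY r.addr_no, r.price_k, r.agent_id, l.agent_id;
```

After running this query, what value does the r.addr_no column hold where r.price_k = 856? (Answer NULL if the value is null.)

FULL OUTER JOIN keeps every row from both sides; unmatched rows get NULL for the other side's columns.
Matching on l.agent_id <> r.agent_id. A NULL in a compared column never satisfies the condition.
- l row (agent_id=3): matches 6 r row(s) → 6 output row(s).
- l row (agent_id=6): matches 7 r row(s) → 7 output row(s).
- l row (agent_id=6): matches 7 r row(s) → 7 output row(s).
- l row (agent_id=4): matches 8 r row(s) → 8 output row(s).
- l row (agent_id=7): matches 8 r row(s) → 8 output row(s).
- l row (agent_id=6): matches 7 r row(s) → 7 output row(s).
- 1 r row(s) had no l match → kept, l columns NULL.

361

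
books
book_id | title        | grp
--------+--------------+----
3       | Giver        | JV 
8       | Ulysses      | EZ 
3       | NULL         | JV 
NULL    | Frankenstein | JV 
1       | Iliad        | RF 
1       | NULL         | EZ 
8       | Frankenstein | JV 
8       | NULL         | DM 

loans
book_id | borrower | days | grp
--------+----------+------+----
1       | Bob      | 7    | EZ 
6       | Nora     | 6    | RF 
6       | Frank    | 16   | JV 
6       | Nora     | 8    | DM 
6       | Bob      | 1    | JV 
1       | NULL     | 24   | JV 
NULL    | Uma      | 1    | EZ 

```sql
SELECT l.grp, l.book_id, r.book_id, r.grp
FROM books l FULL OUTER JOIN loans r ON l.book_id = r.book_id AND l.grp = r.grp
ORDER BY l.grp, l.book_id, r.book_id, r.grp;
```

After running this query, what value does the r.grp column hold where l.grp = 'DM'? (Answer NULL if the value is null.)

FULL OUTER JOIN keeps every row from both sides; unmatched rows get NULL for the other side's columns.
Matching on l.book_id = r.book_id AND l.grp = r.grp. A NULL in a compared column never satisfies the condition.
- l row (book_id=3, grp=JV): no match → kept, r columns NULL.
- l row (book_id=8, grp=EZ): no match → kept, r columns NULL.
- l row (book_id=3, grp=JV): no match → kept, r columns NULL.
- l row (book_id=NULL, grp=JV): no match → kept, r columns NULL.
- l row (book_id=1, grp=RF): no match → kept, r columns NULL.
- l row (book_id=1, grp=EZ): matches 1 r row(s) → 1 output row(s).
- l row (book_id=8, grp=JV): no match → kept, r columns NULL.
- l row (book_id=8, grp=DM): no match → kept, r columns NULL.
- plus 6 unmatched r row(s), each kept with NULL l columns.

NULL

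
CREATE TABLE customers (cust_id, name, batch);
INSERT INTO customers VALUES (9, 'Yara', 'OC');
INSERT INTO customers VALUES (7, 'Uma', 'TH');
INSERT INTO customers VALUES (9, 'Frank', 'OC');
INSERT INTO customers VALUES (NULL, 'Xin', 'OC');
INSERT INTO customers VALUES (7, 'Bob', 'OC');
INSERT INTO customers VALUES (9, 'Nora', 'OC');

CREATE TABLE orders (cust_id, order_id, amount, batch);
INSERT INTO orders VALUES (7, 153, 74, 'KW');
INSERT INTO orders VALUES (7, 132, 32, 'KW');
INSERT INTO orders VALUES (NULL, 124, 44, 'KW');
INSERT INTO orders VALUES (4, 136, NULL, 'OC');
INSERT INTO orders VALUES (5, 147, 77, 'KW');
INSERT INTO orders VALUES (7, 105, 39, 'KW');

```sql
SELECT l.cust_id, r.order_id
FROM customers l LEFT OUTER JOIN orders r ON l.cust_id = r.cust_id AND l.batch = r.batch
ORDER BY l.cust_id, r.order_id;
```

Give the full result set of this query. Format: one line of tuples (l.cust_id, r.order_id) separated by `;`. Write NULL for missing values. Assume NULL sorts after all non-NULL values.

LEFT JOIN keeps every row from `customers`; unmatched rows get NULL for `orders`'s columns.
Matching on l.cust_id = r.cust_id AND l.batch = r.batch. A NULL in a compared column never satisfies the condition.
- cust_id=9, batch=OC: no r row matches, row kept with r columns NULL.
- cust_id=7, batch=TH: no r row matches, row kept with r columns NULL.
- cust_id=9, batch=OC: no r row matches, row kept with r columns NULL.
- cust_id=NULL, batch=OC: no r row matches, row kept with r columns NULL.
- cust_id=7, batch=OC: no r row matches, row kept with r columns NULL.
- cust_id=9, batch=OC: no r row matches, row kept with r columns NULL.
After projecting and ordering:
l.cust_id | r.order_id
7 | NULL
7 | NULL
9 | NULL
9 | NULL
9 | NULL
NULL | NULL

(7, NULL); (7, NULL); (9, NULL); (9, NULL); (9, NULL); (NULL, NULL)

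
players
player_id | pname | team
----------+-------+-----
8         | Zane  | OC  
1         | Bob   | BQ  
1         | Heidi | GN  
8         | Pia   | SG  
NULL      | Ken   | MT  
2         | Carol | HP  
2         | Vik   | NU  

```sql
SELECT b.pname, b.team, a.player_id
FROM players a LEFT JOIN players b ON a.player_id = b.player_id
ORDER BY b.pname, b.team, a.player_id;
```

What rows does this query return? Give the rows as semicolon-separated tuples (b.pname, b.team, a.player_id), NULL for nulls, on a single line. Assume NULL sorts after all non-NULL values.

(Bob, BQ, 1); (Bob, BQ, 1); (Carol, HP, 2); (Carol, HP, 2); (Heidi, GN, 1); (Heidi, GN, 1); (Pia, SG, 8); (Pia, SG, 8); (Vik, NU, 2); (Vik, NU, 2); (Zane, OC, 8); (Zane, OC, 8); (NULL, NULL, NULL)

LEFT JOIN keeps every row from `players a`; unmatched rows get NULL for `players b`'s columns.
Matching on a.player_id = b.player_id. A NULL in a compared column never satisfies the condition.
Matched pairs: 12; unmatched a rows kept: 1.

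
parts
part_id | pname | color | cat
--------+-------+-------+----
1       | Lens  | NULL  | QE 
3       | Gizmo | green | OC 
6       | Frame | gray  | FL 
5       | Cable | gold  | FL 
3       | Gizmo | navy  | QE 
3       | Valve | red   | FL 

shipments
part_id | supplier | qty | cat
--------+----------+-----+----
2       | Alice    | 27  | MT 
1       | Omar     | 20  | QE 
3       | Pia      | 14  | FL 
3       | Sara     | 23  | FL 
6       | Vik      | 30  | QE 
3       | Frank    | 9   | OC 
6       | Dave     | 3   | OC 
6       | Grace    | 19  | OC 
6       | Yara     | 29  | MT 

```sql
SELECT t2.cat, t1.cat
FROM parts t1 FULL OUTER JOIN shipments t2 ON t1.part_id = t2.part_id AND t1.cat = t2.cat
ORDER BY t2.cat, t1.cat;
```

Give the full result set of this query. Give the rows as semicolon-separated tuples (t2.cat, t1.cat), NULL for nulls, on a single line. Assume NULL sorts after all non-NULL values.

FULL OUTER JOIN keeps every row from both sides; unmatched rows get NULL for the other side's columns.
Matching on t1.part_id = t2.part_id AND t1.cat = t2.cat.
- part_id=1, cat=QE: 1 matching t2 row(s), so 1 row(s) emitted.
- part_id=3, cat=OC: 1 matching t2 row(s), so 1 row(s) emitted.
- part_id=6, cat=FL: no t2 row matches, row kept with t2 columns NULL.
- part_id=5, cat=FL: no t2 row matches, row kept with t2 columns NULL.
- part_id=3, cat=QE: no t2 row matches, row kept with t2 columns NULL.
- part_id=3, cat=FL: 2 matching t2 row(s), so 2 row(s) emitted.
- plus 5 unmatched t2 row(s), each kept with NULL t1 columns.

(FL, FL); (FL, FL); (MT, NULL); (MT, NULL); (OC, OC); (OC, NULL); (OC, NULL); (QE, QE); (QE, NULL); (NULL, FL); (NULL, FL); (NULL, QE)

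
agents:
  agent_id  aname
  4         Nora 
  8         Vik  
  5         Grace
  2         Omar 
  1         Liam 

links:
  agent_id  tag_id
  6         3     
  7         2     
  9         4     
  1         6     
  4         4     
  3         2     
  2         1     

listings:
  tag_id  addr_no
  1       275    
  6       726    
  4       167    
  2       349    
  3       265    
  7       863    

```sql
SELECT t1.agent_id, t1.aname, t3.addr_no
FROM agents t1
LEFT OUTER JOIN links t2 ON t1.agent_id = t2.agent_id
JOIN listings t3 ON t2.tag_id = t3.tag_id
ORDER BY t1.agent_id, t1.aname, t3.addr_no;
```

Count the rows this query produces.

3

Step 1 — t1 LEFT JOIN t2 on agent_id → 5 row(s).
Then INNER JOIN `listings t3` on tag_id: keep only rows whose t2.tag_id appears in t3.
Result: 3 row(s).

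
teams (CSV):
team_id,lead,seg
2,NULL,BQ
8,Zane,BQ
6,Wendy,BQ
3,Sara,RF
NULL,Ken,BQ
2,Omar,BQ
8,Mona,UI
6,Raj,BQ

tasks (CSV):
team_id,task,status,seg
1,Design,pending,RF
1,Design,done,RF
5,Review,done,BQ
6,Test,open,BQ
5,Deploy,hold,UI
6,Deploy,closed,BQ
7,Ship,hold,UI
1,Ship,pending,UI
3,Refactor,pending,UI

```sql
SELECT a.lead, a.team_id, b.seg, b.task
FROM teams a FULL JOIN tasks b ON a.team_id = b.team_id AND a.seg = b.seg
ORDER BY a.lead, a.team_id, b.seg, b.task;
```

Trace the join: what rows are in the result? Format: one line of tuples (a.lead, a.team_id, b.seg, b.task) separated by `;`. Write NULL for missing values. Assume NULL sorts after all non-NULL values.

(Ken, NULL, NULL, NULL); (Mona, 8, NULL, NULL); (Omar, 2, NULL, NULL); (Raj, 6, BQ, Deploy); (Raj, 6, BQ, Test); (Sara, 3, NULL, NULL); (Wendy, 6, BQ, Deploy); (Wendy, 6, BQ, Test); (Zane, 8, NULL, NULL); (NULL, 2, NULL, NULL); (NULL, NULL, BQ, Review); (NULL, NULL, RF, Design); (NULL, NULL, RF, Design); (NULL, NULL, UI, Deploy); (NULL, NULL, UI, Refactor); (NULL, NULL, UI, Ship); (NULL, NULL, UI, Ship)

FULL OUTER JOIN keeps every row from both sides; unmatched rows get NULL for the other side's columns.
Matching on a.team_id = b.team_id AND a.seg = b.seg. A NULL in a compared column never satisfies the condition.
- team_id=2, seg=BQ: no b row matches, row kept with b columns NULL.
- team_id=8, seg=BQ: no b row matches, row kept with b columns NULL.
- team_id=6, seg=BQ: 2 matching b row(s), so 2 row(s) emitted.
- team_id=3, seg=RF: no b row matches, row kept with b columns NULL.
- team_id=NULL, seg=BQ: no b row matches, row kept with b columns NULL.
- team_id=2, seg=BQ: no b row matches, row kept with b columns NULL.
- team_id=8, seg=UI: no b row matches, row kept with b columns NULL.
- team_id=6, seg=BQ: 2 matching b row(s), so 2 row(s) emitted.
- plus 7 unmatched b row(s), each kept with NULL a columns.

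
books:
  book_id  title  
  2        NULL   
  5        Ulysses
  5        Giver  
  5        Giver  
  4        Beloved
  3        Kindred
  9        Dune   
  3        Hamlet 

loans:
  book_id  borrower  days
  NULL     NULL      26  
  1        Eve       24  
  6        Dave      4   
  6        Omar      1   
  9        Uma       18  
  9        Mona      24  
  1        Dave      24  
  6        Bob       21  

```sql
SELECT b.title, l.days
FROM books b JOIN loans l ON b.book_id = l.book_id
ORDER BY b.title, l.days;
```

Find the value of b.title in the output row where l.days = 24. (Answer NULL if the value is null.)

Dune

INNER JOIN keeps only pairs where the ON condition holds.
Matching on b.book_id = l.book_id. A NULL in a compared column never satisfies the condition.
- b[0] book_id=2 → no match; dropped.
- b[1] book_id=5 → no match; dropped.
- b[2] book_id=5 → no match; dropped.
- b[3] book_id=5 → no match; dropped.
- b[4] book_id=4 → no match; dropped.
- b[5] book_id=3 → no match; dropped.
- b[6] book_id=9 → 2 match(es) in l → 2 row(s).
- b[7] book_id=3 → no match; dropped.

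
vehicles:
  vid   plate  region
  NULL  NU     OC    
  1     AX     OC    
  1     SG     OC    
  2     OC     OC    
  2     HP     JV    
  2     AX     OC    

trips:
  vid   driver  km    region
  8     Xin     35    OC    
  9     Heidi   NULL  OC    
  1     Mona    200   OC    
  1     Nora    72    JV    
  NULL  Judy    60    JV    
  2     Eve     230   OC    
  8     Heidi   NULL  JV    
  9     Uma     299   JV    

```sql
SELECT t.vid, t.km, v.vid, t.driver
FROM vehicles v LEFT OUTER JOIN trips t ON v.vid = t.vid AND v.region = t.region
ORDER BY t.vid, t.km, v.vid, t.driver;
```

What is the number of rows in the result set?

6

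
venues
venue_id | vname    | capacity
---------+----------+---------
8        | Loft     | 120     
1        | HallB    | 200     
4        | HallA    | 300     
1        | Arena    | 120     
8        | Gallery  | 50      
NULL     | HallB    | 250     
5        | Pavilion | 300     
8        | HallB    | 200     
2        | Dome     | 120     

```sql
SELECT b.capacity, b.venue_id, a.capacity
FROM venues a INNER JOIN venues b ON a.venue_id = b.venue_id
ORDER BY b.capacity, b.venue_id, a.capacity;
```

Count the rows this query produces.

INNER JOIN keeps only pairs where the ON condition holds.
Matching on a.venue_id = b.venue_id. A NULL in a compared column never satisfies the condition.
- a[0] venue_id=8 → 3 match(es) in b → 3 row(s).
- a[1] venue_id=1 → 2 match(es) in b → 2 row(s).
- a[2] venue_id=4 → 1 match(es) in b → 1 row(s).
- a[3] venue_id=1 → 2 match(es) in b → 2 row(s).
- a[4] venue_id=8 → 3 match(es) in b → 3 row(s).
- a[5] venue_id=NULL → no match; dropped.
- a[6] venue_id=5 → 1 match(es) in b → 1 row(s).
- a[7] venue_id=8 → 3 match(es) in b → 3 row(s).
- a[8] venue_id=2 → 1 match(es) in b → 1 row(s).
Total: 16 rows.

16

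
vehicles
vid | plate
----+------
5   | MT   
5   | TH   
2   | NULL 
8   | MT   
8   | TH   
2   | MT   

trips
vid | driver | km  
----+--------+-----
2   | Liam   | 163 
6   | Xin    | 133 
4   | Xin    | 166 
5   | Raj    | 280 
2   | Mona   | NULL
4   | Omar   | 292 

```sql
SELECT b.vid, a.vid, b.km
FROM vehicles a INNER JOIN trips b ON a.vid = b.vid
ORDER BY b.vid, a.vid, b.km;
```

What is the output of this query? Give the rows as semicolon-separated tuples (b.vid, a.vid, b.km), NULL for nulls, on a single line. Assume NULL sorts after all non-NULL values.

(2, 2, 163); (2, 2, 163); (2, 2, NULL); (2, 2, NULL); (5, 5, 280); (5, 5, 280)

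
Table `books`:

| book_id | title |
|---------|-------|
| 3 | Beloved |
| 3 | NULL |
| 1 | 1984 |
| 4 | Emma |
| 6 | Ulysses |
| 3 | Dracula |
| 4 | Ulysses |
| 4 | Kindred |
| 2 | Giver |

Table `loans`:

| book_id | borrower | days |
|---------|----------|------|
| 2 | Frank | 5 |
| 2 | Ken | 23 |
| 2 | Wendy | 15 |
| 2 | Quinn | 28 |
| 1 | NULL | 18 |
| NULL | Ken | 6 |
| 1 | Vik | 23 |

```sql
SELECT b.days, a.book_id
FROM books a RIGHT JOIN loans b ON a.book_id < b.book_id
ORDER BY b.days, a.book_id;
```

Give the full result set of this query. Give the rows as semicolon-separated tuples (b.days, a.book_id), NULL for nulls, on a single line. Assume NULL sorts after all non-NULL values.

RIGHT JOIN keeps every row from `loans`; unmatched rows get NULL for `books`'s columns.
Matching on a.book_id < b.book_id. A NULL in a compared column never satisfies the condition.
- a (book_id=3) has no partner in b.
- a (book_id=3) has no partner in b.
- a (book_id=1) pairs with 4 row(s) of b.
- a (book_id=4) has no partner in b.
- a (book_id=6) has no partner in b.
- a (book_id=3) has no partner in b.
- a (book_id=4) has no partner in b.
- a (book_id=4) has no partner in b.
- a (book_id=2) has no partner in b.
- 3 b row(s) had no a match → kept, a columns NULL.
After projecting and ordering:
b.days | a.book_id
5 | 1
6 | NULL
15 | 1
18 | NULL
23 | 1
23 | NULL
28 | 1

(5, 1); (6, NULL); (15, 1); (18, NULL); (23, 1); (23, NULL); (28, 1)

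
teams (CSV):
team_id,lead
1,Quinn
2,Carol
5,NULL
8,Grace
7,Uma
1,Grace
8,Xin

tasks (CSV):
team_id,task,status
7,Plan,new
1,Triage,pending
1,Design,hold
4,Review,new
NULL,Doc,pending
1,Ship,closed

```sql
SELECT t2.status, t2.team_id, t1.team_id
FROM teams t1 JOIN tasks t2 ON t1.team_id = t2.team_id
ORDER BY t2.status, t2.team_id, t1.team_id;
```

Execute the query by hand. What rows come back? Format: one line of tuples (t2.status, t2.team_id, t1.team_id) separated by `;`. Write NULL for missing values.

(closed, 1, 1); (closed, 1, 1); (hold, 1, 1); (hold, 1, 1); (new, 7, 7); (pending, 1, 1); (pending, 1, 1)

INNER JOIN keeps only pairs where the ON condition holds.
Matching on t1.team_id = t2.team_id. A NULL in a compared column never satisfies the condition.
Matched pairs: 7.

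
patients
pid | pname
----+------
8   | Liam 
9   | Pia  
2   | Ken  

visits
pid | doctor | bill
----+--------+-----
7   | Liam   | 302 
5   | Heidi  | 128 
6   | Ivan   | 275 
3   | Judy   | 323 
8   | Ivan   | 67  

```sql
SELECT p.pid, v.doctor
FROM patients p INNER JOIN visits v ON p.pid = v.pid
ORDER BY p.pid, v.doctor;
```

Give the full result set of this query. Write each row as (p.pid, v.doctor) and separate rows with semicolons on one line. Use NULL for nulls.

(8, Ivan)

INNER JOIN keeps only pairs where the ON condition holds.
Matching on p.pid = v.pid.
Matched pairs: 1.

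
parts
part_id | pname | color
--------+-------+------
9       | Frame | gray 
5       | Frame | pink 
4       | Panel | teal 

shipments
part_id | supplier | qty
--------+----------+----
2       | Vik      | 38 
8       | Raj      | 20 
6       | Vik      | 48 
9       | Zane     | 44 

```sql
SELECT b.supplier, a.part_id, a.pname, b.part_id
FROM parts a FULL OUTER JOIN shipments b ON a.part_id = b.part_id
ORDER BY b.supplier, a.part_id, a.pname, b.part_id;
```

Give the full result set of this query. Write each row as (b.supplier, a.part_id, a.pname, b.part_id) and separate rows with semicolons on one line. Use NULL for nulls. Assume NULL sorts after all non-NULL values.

FULL OUTER JOIN keeps every row from both sides; unmatched rows get NULL for the other side's columns.
Matching on a.part_id = b.part_id.
- a[0] part_id=9 → 1 match(es) in b → 1 row(s).
- a[1] part_id=5 → no match; kept with NULLs on the b side.
- a[2] part_id=4 → no match; kept with NULLs on the b side.
- 3 b row(s) had no a match → kept, a columns NULL.
After projecting and ordering:
b.supplier | a.part_id | a.pname | b.part_id
Raj | NULL | NULL | 8
Vik | NULL | NULL | 2
Vik | NULL | NULL | 6
Zane | 9 | Frame | 9
NULL | 4 | Panel | NULL
NULL | 5 | Frame | NULL

(Raj, NULL, NULL, 8); (Vik, NULL, NULL, 2); (Vik, NULL, NULL, 6); (Zane, 9, Frame, 9); (NULL, 4, Panel, NULL); (NULL, 5, Frame, NULL)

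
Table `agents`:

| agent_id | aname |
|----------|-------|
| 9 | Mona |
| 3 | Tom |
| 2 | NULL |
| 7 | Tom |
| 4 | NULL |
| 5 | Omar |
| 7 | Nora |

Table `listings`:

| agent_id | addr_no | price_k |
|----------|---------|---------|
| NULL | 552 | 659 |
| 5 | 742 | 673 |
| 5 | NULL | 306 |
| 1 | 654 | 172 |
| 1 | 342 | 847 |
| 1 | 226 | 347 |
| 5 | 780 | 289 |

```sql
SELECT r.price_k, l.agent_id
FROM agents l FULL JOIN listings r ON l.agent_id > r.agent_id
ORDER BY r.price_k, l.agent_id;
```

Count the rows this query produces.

31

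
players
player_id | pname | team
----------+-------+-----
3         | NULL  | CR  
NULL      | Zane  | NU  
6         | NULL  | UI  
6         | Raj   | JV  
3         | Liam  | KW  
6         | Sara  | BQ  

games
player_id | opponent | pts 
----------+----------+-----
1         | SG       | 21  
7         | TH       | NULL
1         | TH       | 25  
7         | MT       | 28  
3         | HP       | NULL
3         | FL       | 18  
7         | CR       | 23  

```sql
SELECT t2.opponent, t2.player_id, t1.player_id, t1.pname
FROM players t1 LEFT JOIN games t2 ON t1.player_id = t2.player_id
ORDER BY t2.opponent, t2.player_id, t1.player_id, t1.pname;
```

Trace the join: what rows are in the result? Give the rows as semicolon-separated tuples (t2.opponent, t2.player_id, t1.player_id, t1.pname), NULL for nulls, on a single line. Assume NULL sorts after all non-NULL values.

(FL, 3, 3, Liam); (FL, 3, 3, NULL); (HP, 3, 3, Liam); (HP, 3, 3, NULL); (NULL, NULL, 6, Raj); (NULL, NULL, 6, Sara); (NULL, NULL, 6, NULL); (NULL, NULL, NULL, Zane)

LEFT JOIN keeps every row from `players`; unmatched rows get NULL for `games`'s columns.
Matching on t1.player_id = t2.player_id. A NULL in a compared column never satisfies the condition.
Matched pairs: 4; unmatched t1 rows kept: 4.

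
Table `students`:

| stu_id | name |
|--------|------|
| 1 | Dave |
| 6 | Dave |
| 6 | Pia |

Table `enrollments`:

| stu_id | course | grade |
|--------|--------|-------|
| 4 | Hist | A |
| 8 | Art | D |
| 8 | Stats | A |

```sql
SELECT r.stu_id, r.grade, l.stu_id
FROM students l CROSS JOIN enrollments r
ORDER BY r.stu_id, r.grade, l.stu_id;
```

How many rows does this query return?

9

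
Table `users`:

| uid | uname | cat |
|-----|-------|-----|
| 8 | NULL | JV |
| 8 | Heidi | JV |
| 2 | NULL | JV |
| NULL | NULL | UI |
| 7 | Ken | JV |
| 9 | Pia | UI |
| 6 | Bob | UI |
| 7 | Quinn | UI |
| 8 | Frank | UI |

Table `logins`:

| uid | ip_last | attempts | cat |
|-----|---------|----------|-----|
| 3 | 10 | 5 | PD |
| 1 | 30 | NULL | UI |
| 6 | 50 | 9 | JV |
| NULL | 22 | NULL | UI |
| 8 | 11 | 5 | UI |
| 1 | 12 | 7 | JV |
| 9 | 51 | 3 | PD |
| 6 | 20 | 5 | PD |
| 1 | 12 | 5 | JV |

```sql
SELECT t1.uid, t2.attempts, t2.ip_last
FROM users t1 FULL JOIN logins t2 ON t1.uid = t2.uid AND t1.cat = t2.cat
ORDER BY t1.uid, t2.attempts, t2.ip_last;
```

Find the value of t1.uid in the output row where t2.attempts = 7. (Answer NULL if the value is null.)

FULL OUTER JOIN keeps every row from both sides; unmatched rows get NULL for the other side's columns.
Matching on t1.uid = t2.uid AND t1.cat = t2.cat. A NULL in a compared column never satisfies the condition.
Matched pairs: 1; unmatched t1 rows kept: 8; unmatched t2 rows kept: 8.

NULL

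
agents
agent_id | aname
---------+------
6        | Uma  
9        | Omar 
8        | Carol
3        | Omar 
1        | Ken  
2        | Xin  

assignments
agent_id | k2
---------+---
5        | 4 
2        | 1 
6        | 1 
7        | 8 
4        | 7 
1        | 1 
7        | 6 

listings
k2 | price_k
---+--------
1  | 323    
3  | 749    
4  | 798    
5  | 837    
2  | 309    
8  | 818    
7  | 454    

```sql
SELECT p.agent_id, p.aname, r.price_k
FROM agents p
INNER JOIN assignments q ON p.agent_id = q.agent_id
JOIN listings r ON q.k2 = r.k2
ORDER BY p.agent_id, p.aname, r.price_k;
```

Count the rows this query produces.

3

Evaluate left to right. First `agents p INNER JOIN assignments q` on agent_id: 3 row(s).
Then INNER JOIN `listings r` on k2: keep only rows whose q.k2 appears in r.
Result: 3 row(s).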